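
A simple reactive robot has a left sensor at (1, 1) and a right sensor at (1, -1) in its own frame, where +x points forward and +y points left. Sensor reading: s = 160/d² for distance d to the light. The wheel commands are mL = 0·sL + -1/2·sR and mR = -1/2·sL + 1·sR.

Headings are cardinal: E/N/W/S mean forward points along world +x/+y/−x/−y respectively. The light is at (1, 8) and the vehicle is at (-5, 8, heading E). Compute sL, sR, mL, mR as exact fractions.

left sensor world pos  = (-4, 9); dL² = 26
right sensor world pos = (-4, 7); dR² = 26
sL = 160/26 = 80/13
sR = 160/26 = 80/13
mL = 0·sL + -1/2·sR = -40/13
mR = -1/2·sL + 1·sR = 40/13

80/13 80/13 -40/13 40/13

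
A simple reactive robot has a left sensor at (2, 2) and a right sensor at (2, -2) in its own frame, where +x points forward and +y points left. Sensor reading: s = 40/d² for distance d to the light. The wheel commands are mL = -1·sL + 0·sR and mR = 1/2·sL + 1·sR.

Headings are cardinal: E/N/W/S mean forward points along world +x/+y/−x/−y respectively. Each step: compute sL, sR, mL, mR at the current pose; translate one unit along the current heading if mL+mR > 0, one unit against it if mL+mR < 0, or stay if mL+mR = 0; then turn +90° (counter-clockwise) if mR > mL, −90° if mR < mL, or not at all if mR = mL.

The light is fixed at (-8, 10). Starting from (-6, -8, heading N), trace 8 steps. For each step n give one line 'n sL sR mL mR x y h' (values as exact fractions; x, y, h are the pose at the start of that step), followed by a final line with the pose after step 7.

0 5/32 5/34 -5/32 245/1088 -6 -8 N
1 40/361 8/45 -40/361 3788/16245 -6 -7 W
2 4/37 20/181 -4/37 1102/6697 -7 -7 S
3 8/53 40/409 -8/53 3756/21677 -7 -8 E
4 5/32 5/34 -5/32 245/1088 -6 -8 N
5 40/361 8/45 -40/361 3788/16245 -6 -7 W
6 4/37 20/181 -4/37 1102/6697 -7 -7 S
7 8/53 40/409 -8/53 3756/21677 -7 -8 E
final -6 -8 N

n=0: pose=(-6,-8,N); sL=5/32, sR=5/34; mL=-5/32, mR=245/1088; mL+mR=75/1088 → advance +1; mR−mL=415/1088 → turn +1·90°
n=1: pose=(-6,-7,W); sL=40/361, sR=8/45; mL=-40/361, mR=3788/16245; mL+mR=1988/16245 → advance +1; mR−mL=5588/16245 → turn +1·90°
n=2: pose=(-7,-7,S); sL=4/37, sR=20/181; mL=-4/37, mR=1102/6697; mL+mR=378/6697 → advance +1; mR−mL=1826/6697 → turn +1·90°
n=3: pose=(-7,-8,E); sL=8/53, sR=40/409; mL=-8/53, mR=3756/21677; mL+mR=484/21677 → advance +1; mR−mL=7028/21677 → turn +1·90°
n=4: pose=(-6,-8,N); sL=5/32, sR=5/34; mL=-5/32, mR=245/1088; mL+mR=75/1088 → advance +1; mR−mL=415/1088 → turn +1·90°
n=5: pose=(-6,-7,W); sL=40/361, sR=8/45; mL=-40/361, mR=3788/16245; mL+mR=1988/16245 → advance +1; mR−mL=5588/16245 → turn +1·90°
n=6: pose=(-7,-7,S); sL=4/37, sR=20/181; mL=-4/37, mR=1102/6697; mL+mR=378/6697 → advance +1; mR−mL=1826/6697 → turn +1·90°
n=7: pose=(-7,-8,E); sL=8/53, sR=40/409; mL=-8/53, mR=3756/21677; mL+mR=484/21677 → advance +1; mR−mL=7028/21677 → turn +1·90°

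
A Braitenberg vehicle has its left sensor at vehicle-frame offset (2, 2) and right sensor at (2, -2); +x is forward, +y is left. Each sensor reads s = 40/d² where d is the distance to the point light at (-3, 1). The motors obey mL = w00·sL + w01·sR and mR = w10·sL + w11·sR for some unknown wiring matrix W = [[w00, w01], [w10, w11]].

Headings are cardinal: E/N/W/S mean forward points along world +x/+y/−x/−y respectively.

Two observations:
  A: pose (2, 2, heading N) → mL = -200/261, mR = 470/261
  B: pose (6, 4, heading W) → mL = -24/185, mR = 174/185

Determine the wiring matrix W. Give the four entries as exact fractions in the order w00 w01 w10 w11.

obs A: pose=(2,2,N) → sL=20/9, sR=20/29, mL=-200/261, mR=470/261
obs B: pose=(6,4,W) → sL=4/5, sR=20/37, mL=-24/185, mR=174/185
sensor matrix S = [[20/9, 20/29], [4/5, 20/37]]; det S = 6272/9657
solve [mL_A; mL_B] = S·[w00; w01] and [mR_A; mR_B] = S·[w10; w11]:
  w00 = -1/2, w01 = 1/2, w10 = 1/2, w11 = 1

-1/2 1/2 1/2 1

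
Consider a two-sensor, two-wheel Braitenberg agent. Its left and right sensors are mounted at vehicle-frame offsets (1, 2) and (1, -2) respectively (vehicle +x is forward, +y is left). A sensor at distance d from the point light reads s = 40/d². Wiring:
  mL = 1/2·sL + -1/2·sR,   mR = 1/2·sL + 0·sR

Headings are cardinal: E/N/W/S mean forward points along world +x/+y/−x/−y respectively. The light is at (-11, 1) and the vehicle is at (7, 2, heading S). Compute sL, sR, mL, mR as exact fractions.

left sensor world pos  = (9, 1); dL² = 400
right sensor world pos = (5, 1); dR² = 256
sL = 40/400 = 1/10
sR = 40/256 = 5/32
mL = 1/2·sL + -1/2·sR = -9/320
mR = 1/2·sL + 0·sR = 1/20

1/10 5/32 -9/320 1/20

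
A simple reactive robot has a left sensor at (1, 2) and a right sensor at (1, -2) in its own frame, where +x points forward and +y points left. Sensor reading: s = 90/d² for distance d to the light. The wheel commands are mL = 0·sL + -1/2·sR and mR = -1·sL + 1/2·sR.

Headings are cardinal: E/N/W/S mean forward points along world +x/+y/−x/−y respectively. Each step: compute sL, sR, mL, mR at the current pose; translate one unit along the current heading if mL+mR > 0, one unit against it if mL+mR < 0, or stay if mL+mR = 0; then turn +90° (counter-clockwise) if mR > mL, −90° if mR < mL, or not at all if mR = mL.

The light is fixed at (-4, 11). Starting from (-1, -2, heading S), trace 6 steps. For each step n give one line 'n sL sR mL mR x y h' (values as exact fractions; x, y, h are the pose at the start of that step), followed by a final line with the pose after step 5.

n=0: pose=(-1,-2,S); sL=90/221, sR=90/197; mL=-45/197, mR=-7785/43537; mL+mR=-90/221 → advance -1; mR−mL=2160/43537 → turn +1·90°
n=1: pose=(-1,-1,E); sL=45/58, sR=45/106; mL=-45/212, mR=-3465/6148; mL+mR=-45/58 → advance -1; mR−mL=-540/1537 → turn -1·90°
n=2: pose=(-2,-1,S); sL=18/37, sR=90/169; mL=-45/169, mR=-1377/6253; mL+mR=-18/37 → advance -1; mR−mL=288/6253 → turn +1·90°
n=3: pose=(-2,0,E); sL=1, sR=45/89; mL=-45/178, mR=-133/178; mL+mR=-1 → advance -1; mR−mL=-44/89 → turn -1·90°
n=4: pose=(-3,0,S); sL=10/17, sR=18/29; mL=-9/29, mR=-137/493; mL+mR=-10/17 → advance -1; mR−mL=16/493 → turn +1·90°
n=5: pose=(-3,1,E); sL=45/34, sR=45/74; mL=-45/148, mR=-2565/2516; mL+mR=-45/34 → advance -1; mR−mL=-450/629 → turn -1·90°

0 90/221 90/197 -45/197 -7785/43537 -1 -2 S
1 45/58 45/106 -45/212 -3465/6148 -1 -1 E
2 18/37 90/169 -45/169 -1377/6253 -2 -1 S
3 1 45/89 -45/178 -133/178 -2 0 E
4 10/17 18/29 -9/29 -137/493 -3 0 S
5 45/34 45/74 -45/148 -2565/2516 -3 1 E
final -4 1 S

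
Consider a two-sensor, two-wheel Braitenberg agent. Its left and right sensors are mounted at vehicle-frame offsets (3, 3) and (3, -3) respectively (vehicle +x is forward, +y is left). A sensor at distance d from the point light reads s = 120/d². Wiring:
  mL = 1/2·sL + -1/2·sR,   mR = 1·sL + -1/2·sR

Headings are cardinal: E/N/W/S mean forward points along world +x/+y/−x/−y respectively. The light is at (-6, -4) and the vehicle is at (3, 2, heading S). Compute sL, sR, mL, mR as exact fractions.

40/51 8/3 -16/17 -28/51

left sensor world pos  = (6, -1); dL² = 153
right sensor world pos = (0, -1); dR² = 45
sL = 120/153 = 40/51
sR = 120/45 = 8/3
mL = 1/2·sL + -1/2·sR = -16/17
mR = 1·sL + -1/2·sR = -28/51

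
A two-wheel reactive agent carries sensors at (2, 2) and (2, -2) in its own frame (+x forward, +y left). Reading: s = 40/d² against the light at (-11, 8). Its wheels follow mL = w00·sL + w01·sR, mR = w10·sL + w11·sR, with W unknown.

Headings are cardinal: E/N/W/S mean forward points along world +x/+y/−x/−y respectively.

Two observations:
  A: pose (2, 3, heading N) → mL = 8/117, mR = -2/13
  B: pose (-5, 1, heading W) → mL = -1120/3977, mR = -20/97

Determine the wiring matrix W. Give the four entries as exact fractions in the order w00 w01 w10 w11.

obs A: pose=(2,3,N) → sL=4/13, sR=20/117, mL=8/117, mR=-2/13
obs B: pose=(-5,1,W) → sL=40/97, sR=40/41, mL=-1120/3977, mR=-20/97
sensor matrix S = [[4/13, 20/117], [40/97, 40/41]]; det S = 106880/465309
solve [mL_A; mL_B] = S·[w00; w01] and [mR_A; mR_B] = S·[w10; w11]:
  w00 = 1/2, w01 = -1/2, w10 = -1/2, w11 = 0

1/2 -1/2 -1/2 0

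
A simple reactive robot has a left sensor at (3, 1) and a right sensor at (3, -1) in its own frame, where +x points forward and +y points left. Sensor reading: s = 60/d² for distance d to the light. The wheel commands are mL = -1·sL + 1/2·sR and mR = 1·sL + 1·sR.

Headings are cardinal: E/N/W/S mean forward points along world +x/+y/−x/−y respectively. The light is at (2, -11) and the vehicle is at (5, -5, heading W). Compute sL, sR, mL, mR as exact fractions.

left sensor world pos  = (2, -6); dL² = 25
right sensor world pos = (2, -4); dR² = 49
sL = 60/25 = 12/5
sR = 60/49 = 60/49
mL = -1·sL + 1/2·sR = -438/245
mR = 1·sL + 1·sR = 888/245

12/5 60/49 -438/245 888/245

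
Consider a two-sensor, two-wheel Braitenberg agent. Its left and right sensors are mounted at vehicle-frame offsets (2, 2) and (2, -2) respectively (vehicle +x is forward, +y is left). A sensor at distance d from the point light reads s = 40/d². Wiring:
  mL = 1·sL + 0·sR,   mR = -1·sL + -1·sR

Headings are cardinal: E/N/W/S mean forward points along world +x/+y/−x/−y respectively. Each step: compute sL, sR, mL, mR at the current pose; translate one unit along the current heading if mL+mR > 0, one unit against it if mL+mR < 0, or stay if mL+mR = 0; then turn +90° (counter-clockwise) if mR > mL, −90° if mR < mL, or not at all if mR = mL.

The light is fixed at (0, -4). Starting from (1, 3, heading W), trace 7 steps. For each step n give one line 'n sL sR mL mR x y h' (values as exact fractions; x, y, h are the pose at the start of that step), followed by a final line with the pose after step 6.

0 20/13 20/41 20/13 -1080/533 1 3 W
1 40/81 40/97 40/81 -7120/7857 2 3 N
2 1/2 5/4 1/2 -7/4 2 2 E
3 8/5 40/17 8/5 -336/85 1 2 S
4 20/13 20/41 20/13 -1080/533 1 3 W
5 40/81 40/97 40/81 -7120/7857 2 3 N
6 1/2 5/4 1/2 -7/4 2 2 E
final 1 2 S

n=0: pose=(1,3,W); sL=20/13, sR=20/41; mL=20/13, mR=-1080/533; mL+mR=-20/41 → advance -1; mR−mL=-1900/533 → turn -1·90°
n=1: pose=(2,3,N); sL=40/81, sR=40/97; mL=40/81, mR=-7120/7857; mL+mR=-40/97 → advance -1; mR−mL=-11000/7857 → turn -1·90°
n=2: pose=(2,2,E); sL=1/2, sR=5/4; mL=1/2, mR=-7/4; mL+mR=-5/4 → advance -1; mR−mL=-9/4 → turn -1·90°
n=3: pose=(1,2,S); sL=8/5, sR=40/17; mL=8/5, mR=-336/85; mL+mR=-40/17 → advance -1; mR−mL=-472/85 → turn -1·90°
n=4: pose=(1,3,W); sL=20/13, sR=20/41; mL=20/13, mR=-1080/533; mL+mR=-20/41 → advance -1; mR−mL=-1900/533 → turn -1·90°
n=5: pose=(2,3,N); sL=40/81, sR=40/97; mL=40/81, mR=-7120/7857; mL+mR=-40/97 → advance -1; mR−mL=-11000/7857 → turn -1·90°
n=6: pose=(2,2,E); sL=1/2, sR=5/4; mL=1/2, mR=-7/4; mL+mR=-5/4 → advance -1; mR−mL=-9/4 → turn -1·90°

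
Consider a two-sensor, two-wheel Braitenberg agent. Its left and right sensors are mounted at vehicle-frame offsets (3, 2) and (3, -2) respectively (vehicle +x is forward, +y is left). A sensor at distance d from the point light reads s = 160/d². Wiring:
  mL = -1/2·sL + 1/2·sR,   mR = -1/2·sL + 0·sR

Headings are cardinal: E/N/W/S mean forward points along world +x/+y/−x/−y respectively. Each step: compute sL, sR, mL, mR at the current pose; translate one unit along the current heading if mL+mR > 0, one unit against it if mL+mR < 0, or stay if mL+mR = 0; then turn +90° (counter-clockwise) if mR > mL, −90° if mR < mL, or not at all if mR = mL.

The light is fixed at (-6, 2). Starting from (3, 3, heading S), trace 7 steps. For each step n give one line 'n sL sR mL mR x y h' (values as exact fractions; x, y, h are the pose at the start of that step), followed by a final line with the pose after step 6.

0 32/25 160/53 1152/1325 -16/25 3 3 S
1 4 4 0 -2 3 2 W
2 160/73 160/153 -6400/11169 -80/73 4 2 N
3 16/17 80/89 -32/1513 -8/17 4 1 E
4 160/137 32/13 1152/1781 -80/137 3 1 S
5 40/13 40/9 80/117 -20/13 3 0 W
6 32/13 32/29 -256/377 -16/13 4 0 N
final 4 -1 E

n=0: pose=(3,3,S); sL=32/25, sR=160/53; mL=1152/1325, mR=-16/25; mL+mR=304/1325 → advance +1; mR−mL=-80/53 → turn -1·90°
n=1: pose=(3,2,W); sL=4, sR=4; mL=0, mR=-2; mL+mR=-2 → advance -1; mR−mL=-2 → turn -1·90°
n=2: pose=(4,2,N); sL=160/73, sR=160/153; mL=-6400/11169, mR=-80/73; mL+mR=-18640/11169 → advance -1; mR−mL=-80/153 → turn -1·90°
n=3: pose=(4,1,E); sL=16/17, sR=80/89; mL=-32/1513, mR=-8/17; mL+mR=-744/1513 → advance -1; mR−mL=-40/89 → turn -1·90°
n=4: pose=(3,1,S); sL=160/137, sR=32/13; mL=1152/1781, mR=-80/137; mL+mR=112/1781 → advance +1; mR−mL=-16/13 → turn -1·90°
n=5: pose=(3,0,W); sL=40/13, sR=40/9; mL=80/117, mR=-20/13; mL+mR=-100/117 → advance -1; mR−mL=-20/9 → turn -1·90°
n=6: pose=(4,0,N); sL=32/13, sR=32/29; mL=-256/377, mR=-16/13; mL+mR=-720/377 → advance -1; mR−mL=-16/29 → turn -1·90°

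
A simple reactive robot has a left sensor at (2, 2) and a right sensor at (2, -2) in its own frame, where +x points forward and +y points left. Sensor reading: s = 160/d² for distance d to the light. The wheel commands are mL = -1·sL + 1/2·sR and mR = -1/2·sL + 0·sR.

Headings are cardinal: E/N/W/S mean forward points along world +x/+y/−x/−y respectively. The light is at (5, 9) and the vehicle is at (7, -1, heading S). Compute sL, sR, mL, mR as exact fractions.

left sensor world pos  = (9, -3); dL² = 160
right sensor world pos = (5, -3); dR² = 144
sL = 160/160 = 1
sR = 160/144 = 10/9
mL = -1·sL + 1/2·sR = -4/9
mR = -1/2·sL + 0·sR = -1/2

1 10/9 -4/9 -1/2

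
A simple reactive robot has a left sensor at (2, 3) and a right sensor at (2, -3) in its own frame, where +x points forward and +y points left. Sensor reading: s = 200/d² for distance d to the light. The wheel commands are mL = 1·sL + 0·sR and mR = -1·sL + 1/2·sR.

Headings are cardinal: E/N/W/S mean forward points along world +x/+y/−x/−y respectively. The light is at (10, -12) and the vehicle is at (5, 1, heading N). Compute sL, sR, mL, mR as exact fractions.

200/289 200/229 200/289 -16900/66181

left sensor world pos  = (2, 3); dL² = 289
right sensor world pos = (8, 3); dR² = 229
sL = 200/289 = 200/289
sR = 200/229 = 200/229
mL = 1·sL + 0·sR = 200/289
mR = -1·sL + 1/2·sR = -16900/66181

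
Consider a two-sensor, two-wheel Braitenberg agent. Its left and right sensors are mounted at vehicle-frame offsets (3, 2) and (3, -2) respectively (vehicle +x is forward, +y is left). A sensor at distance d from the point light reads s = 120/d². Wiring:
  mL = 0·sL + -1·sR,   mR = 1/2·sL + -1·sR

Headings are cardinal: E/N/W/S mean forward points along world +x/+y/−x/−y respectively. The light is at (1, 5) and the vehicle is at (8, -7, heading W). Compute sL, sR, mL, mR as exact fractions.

30/53 30/29 -30/29 -1155/1537

left sensor world pos  = (5, -9); dL² = 212
right sensor world pos = (5, -5); dR² = 116
sL = 120/212 = 30/53
sR = 120/116 = 30/29
mL = 0·sL + -1·sR = -30/29
mR = 1/2·sL + -1·sR = -1155/1537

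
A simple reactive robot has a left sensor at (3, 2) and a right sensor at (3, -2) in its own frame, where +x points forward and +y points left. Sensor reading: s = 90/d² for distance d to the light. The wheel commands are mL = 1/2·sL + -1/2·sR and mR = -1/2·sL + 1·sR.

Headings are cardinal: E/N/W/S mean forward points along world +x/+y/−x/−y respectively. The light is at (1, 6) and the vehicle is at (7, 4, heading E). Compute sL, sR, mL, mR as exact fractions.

left sensor world pos  = (10, 6); dL² = 81
right sensor world pos = (10, 2); dR² = 97
sL = 90/81 = 10/9
sR = 90/97 = 90/97
mL = 1/2·sL + -1/2·sR = 80/873
mR = -1/2·sL + 1·sR = 325/873

10/9 90/97 80/873 325/873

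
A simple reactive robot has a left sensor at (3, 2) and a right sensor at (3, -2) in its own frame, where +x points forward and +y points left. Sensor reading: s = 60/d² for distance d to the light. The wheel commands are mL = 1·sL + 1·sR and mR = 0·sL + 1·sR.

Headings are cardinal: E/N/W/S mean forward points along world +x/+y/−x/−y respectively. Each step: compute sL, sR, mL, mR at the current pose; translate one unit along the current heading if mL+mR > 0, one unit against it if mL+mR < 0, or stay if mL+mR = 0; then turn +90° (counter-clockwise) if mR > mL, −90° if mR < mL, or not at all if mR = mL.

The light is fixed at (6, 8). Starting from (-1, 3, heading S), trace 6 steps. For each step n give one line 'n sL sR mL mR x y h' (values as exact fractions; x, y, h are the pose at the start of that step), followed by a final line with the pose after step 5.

n=0: pose=(-1,3,S); sL=60/89, sR=12/29; mL=2808/2581, mR=12/29; mL+mR=3876/2581 → advance +1; mR−mL=-60/89 → turn -1·90°
n=1: pose=(-1,2,W); sL=15/41, sR=15/29; mL=1050/1189, mR=15/29; mL+mR=1665/1189 → advance +1; mR−mL=-15/41 → turn -1·90°
n=2: pose=(-2,2,N); sL=60/109, sR=4/3; mL=616/327, mR=4/3; mL+mR=1052/327 → advance +1; mR−mL=-60/109 → turn -1·90°
n=3: pose=(-2,3,E); sL=30/17, sR=30/37; mL=1620/629, mR=30/37; mL+mR=2130/629 → advance +1; mR−mL=-30/17 → turn -1·90°
n=4: pose=(-1,3,S); sL=60/89, sR=12/29; mL=2808/2581, mR=12/29; mL+mR=3876/2581 → advance +1; mR−mL=-60/89 → turn -1·90°
n=5: pose=(-1,2,W); sL=15/41, sR=15/29; mL=1050/1189, mR=15/29; mL+mR=1665/1189 → advance +1; mR−mL=-15/41 → turn -1·90°

0 60/89 12/29 2808/2581 12/29 -1 3 S
1 15/41 15/29 1050/1189 15/29 -1 2 W
2 60/109 4/3 616/327 4/3 -2 2 N
3 30/17 30/37 1620/629 30/37 -2 3 E
4 60/89 12/29 2808/2581 12/29 -1 3 S
5 15/41 15/29 1050/1189 15/29 -1 2 W
final -2 2 N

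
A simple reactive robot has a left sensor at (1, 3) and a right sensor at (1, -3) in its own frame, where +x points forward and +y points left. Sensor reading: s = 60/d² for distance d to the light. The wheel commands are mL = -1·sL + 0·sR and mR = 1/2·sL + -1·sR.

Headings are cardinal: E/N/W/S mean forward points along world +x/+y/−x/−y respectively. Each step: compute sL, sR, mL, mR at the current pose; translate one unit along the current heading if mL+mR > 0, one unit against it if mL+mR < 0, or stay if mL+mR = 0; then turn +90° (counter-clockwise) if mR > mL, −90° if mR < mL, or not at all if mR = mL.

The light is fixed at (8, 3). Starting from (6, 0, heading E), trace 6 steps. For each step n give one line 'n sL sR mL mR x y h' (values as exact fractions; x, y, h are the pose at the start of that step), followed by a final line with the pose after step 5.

0 60 60/37 -60 1050/37 6 0 E
1 3/2 15 -3/2 -57/4 5 0 N
2 12 60/53 -12 258/53 5 -1 E
3 30/29 6 -30/29 -159/29 4 -1 N
4 60/13 60/73 -60/13 1410/949 4 -2 E
5 3/4 3 -3/4 -21/8 3 -2 N
final 3 -3 E

n=0: pose=(6,0,E); sL=60, sR=60/37; mL=-60, mR=1050/37; mL+mR=-1170/37 → advance -1; mR−mL=3270/37 → turn +1·90°
n=1: pose=(5,0,N); sL=3/2, sR=15; mL=-3/2, mR=-57/4; mL+mR=-63/4 → advance -1; mR−mL=-51/4 → turn -1·90°
n=2: pose=(5,-1,E); sL=12, sR=60/53; mL=-12, mR=258/53; mL+mR=-378/53 → advance -1; mR−mL=894/53 → turn +1·90°
n=3: pose=(4,-1,N); sL=30/29, sR=6; mL=-30/29, mR=-159/29; mL+mR=-189/29 → advance -1; mR−mL=-129/29 → turn -1·90°
n=4: pose=(4,-2,E); sL=60/13, sR=60/73; mL=-60/13, mR=1410/949; mL+mR=-2970/949 → advance -1; mR−mL=5790/949 → turn +1·90°
n=5: pose=(3,-2,N); sL=3/4, sR=3; mL=-3/4, mR=-21/8; mL+mR=-27/8 → advance -1; mR−mL=-15/8 → turn -1·90°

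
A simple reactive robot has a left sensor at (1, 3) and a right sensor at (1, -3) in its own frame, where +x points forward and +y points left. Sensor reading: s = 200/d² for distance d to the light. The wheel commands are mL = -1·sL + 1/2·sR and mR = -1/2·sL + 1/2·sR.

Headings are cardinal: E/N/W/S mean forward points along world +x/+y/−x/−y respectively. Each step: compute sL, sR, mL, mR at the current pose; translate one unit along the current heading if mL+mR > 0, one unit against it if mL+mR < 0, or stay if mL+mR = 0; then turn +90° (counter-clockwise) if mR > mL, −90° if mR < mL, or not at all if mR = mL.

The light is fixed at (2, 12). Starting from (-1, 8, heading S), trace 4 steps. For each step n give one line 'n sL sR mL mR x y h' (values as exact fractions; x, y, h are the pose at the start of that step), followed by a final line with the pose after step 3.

n=0: pose=(-1,8,S); sL=8, sR=200/61; mL=-388/61, mR=-144/61; mL+mR=-532/61 → advance -1; mR−mL=4 → turn +1·90°
n=1: pose=(-1,9,E); sL=50, sR=5; mL=-95/2, mR=-45/2; mL+mR=-70 → advance -1; mR−mL=25 → turn +1·90°
n=2: pose=(-2,9,N); sL=200/53, sR=40; mL=860/53, mR=960/53; mL+mR=1820/53 → advance +1; mR−mL=100/53 → turn +1·90°
n=3: pose=(-2,10,W); sL=4, sR=100/13; mL=-2/13, mR=24/13; mL+mR=22/13 → advance +1; mR−mL=2 → turn +1·90°

0 8 200/61 -388/61 -144/61 -1 8 S
1 50 5 -95/2 -45/2 -1 9 E
2 200/53 40 860/53 960/53 -2 9 N
3 4 100/13 -2/13 24/13 -2 10 W
final -3 10 S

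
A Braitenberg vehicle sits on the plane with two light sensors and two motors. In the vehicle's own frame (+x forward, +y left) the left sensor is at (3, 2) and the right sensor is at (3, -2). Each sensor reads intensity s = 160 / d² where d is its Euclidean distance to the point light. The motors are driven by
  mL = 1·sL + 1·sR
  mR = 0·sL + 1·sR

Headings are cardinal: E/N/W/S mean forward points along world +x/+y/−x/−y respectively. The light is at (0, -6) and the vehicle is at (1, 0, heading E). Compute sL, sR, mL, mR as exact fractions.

2 5 7 5

left sensor world pos  = (4, 2); dL² = 80
right sensor world pos = (4, -2); dR² = 32
sL = 160/80 = 2
sR = 160/32 = 5
mL = 1·sL + 1·sR = 7
mR = 0·sL + 1·sR = 5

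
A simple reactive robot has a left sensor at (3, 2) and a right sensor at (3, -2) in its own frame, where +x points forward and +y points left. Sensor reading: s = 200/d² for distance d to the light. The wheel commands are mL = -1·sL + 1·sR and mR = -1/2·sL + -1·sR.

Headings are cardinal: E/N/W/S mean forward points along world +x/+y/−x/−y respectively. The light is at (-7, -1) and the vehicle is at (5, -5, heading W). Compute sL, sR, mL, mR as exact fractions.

left sensor world pos  = (2, -7); dL² = 117
right sensor world pos = (2, -3); dR² = 85
sL = 200/117 = 200/117
sR = 200/85 = 40/17
mL = -1·sL + 1·sR = 1280/1989
mR = -1/2·sL + -1·sR = -6380/1989

200/117 40/17 1280/1989 -6380/1989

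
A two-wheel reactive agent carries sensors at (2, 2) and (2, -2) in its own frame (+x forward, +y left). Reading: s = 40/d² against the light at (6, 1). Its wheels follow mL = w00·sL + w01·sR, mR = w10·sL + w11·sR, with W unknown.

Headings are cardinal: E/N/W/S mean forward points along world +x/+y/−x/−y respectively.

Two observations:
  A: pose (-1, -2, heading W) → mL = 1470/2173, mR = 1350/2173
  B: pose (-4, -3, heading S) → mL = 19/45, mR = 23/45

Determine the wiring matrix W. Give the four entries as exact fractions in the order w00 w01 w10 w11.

obs A: pose=(-1,-2,W) → sL=20/53, sR=20/41, mL=1470/2173, mR=1350/2173
obs B: pose=(-4,-3,S) → sL=2/5, sR=2/9, mL=19/45, mR=23/45
sensor matrix S = [[20/53, 20/41], [2/5, 2/9]]; det S = -2176/19557
solve [mL_A; mL_B] = S·[w00; w01] and [mR_A; mR_B] = S·[w10; w11]:
  w00 = 1/2, w01 = 1, w10 = 1, w11 = 1/2

1/2 1 1 1/2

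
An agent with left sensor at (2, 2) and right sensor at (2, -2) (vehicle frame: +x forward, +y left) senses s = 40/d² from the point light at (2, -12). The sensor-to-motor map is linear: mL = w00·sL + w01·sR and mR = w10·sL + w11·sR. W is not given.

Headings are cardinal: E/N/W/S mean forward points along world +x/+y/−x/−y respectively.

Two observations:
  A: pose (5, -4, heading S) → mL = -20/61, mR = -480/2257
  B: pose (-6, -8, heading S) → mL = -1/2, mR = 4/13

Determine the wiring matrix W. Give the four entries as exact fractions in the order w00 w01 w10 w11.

-1/2 0 1/2 -1/2

obs A: pose=(5,-4,S) → sL=40/61, sR=40/37, mL=-20/61, mR=-480/2257
obs B: pose=(-6,-8,S) → sL=1, sR=5/13, mL=-1/2, mR=4/13
sensor matrix S = [[40/61, 40/37], [1, 5/13]]; det S = -24320/29341
solve [mL_A; mL_B] = S·[w00; w01] and [mR_A; mR_B] = S·[w10; w11]:
  w00 = -1/2, w01 = 0, w10 = 1/2, w11 = -1/2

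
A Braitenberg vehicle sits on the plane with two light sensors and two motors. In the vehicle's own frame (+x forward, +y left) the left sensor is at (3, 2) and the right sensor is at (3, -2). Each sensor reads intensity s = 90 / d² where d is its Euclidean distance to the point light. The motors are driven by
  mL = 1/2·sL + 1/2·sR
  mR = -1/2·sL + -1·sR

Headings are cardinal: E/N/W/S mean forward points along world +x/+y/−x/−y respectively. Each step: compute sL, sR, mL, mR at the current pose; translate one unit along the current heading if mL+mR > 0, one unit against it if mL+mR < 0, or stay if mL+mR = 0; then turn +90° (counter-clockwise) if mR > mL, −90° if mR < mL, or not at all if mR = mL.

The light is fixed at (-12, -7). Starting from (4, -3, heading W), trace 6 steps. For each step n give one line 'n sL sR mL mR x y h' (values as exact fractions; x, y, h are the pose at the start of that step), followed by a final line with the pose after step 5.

n=0: pose=(4,-3,W); sL=90/173, sR=18/41; mL=3402/7093, mR=-4959/7093; mL+mR=-9/41 → advance -1; mR−mL=-8361/7093 → turn -1·90°
n=1: pose=(5,-3,N); sL=45/137, sR=9/41; mL=1539/5617, mR=-4311/11234; mL+mR=-9/82 → advance -1; mR−mL=-7389/11234 → turn -1·90°
n=2: pose=(5,-4,E); sL=18/85, sR=90/401; mL=7434/34085, mR=-11259/34085; mL+mR=-45/401 → advance -1; mR−mL=-18693/34085 → turn -1·90°
n=3: pose=(4,-4,S); sL=5/18, sR=45/98; mL=325/882, mR=-1055/1764; mL+mR=-45/196 → advance -1; mR−mL=-1705/1764 → turn -1·90°
n=4: pose=(4,-3,W); sL=90/173, sR=18/41; mL=3402/7093, mR=-4959/7093; mL+mR=-9/41 → advance -1; mR−mL=-8361/7093 → turn -1·90°
n=5: pose=(5,-3,N); sL=45/137, sR=9/41; mL=1539/5617, mR=-4311/11234; mL+mR=-9/82 → advance -1; mR−mL=-7389/11234 → turn -1·90°

0 90/173 18/41 3402/7093 -4959/7093 4 -3 W
1 45/137 9/41 1539/5617 -4311/11234 5 -3 N
2 18/85 90/401 7434/34085 -11259/34085 5 -4 E
3 5/18 45/98 325/882 -1055/1764 4 -4 S
4 90/173 18/41 3402/7093 -4959/7093 4 -3 W
5 45/137 9/41 1539/5617 -4311/11234 5 -3 N
final 5 -4 E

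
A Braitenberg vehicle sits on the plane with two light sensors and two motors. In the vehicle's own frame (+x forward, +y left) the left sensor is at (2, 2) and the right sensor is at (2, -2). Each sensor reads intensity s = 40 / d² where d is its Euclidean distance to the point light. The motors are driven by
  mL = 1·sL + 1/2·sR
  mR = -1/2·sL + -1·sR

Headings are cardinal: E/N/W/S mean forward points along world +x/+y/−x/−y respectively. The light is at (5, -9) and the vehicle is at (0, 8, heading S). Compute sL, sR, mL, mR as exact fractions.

20/117 20/137 3910/16029 -3710/16029

left sensor world pos  = (2, 6); dL² = 234
right sensor world pos = (-2, 6); dR² = 274
sL = 40/234 = 20/117
sR = 40/274 = 20/137
mL = 1·sL + 1/2·sR = 3910/16029
mR = -1/2·sL + -1·sR = -3710/16029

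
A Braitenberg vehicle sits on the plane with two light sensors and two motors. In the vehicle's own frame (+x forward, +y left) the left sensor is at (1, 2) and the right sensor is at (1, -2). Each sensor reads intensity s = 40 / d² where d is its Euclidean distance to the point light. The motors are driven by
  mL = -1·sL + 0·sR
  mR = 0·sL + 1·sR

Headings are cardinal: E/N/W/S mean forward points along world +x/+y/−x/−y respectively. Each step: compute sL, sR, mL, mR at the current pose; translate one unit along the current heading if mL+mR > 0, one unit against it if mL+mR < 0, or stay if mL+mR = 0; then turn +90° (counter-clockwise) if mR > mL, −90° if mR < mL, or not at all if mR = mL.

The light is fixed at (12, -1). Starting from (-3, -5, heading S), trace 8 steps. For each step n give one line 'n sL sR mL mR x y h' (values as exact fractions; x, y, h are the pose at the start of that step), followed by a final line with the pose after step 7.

0 20/97 20/157 -20/97 20/157 -3 -5 S
1 40/197 40/221 -40/197 40/221 -3 -4 E
2 5/41 1/5 -5/41 1/5 -4 -4 N
3 8/61 40/289 -8/61 40/289 -4 -3 W
4 20/117 4/37 -20/117 4/37 -5 -3 S
5 40/257 8/53 -40/257 8/53 -5 -2 E
6 1/10 5/32 -1/10 5/32 -6 -2 N
7 8/73 8/73 -8/73 8/73 -6 -1 W
final -6 -1 S

n=0: pose=(-3,-5,S); sL=20/97, sR=20/157; mL=-20/97, mR=20/157; mL+mR=-1200/15229 → advance -1; mR−mL=5080/15229 → turn +1·90°
n=1: pose=(-3,-4,E); sL=40/197, sR=40/221; mL=-40/197, mR=40/221; mL+mR=-960/43537 → advance -1; mR−mL=16720/43537 → turn +1·90°
n=2: pose=(-4,-4,N); sL=5/41, sR=1/5; mL=-5/41, mR=1/5; mL+mR=16/205 → advance +1; mR−mL=66/205 → turn +1·90°
n=3: pose=(-4,-3,W); sL=8/61, sR=40/289; mL=-8/61, mR=40/289; mL+mR=128/17629 → advance +1; mR−mL=4752/17629 → turn +1·90°
n=4: pose=(-5,-3,S); sL=20/117, sR=4/37; mL=-20/117, mR=4/37; mL+mR=-272/4329 → advance -1; mR−mL=1208/4329 → turn +1·90°
n=5: pose=(-5,-2,E); sL=40/257, sR=8/53; mL=-40/257, mR=8/53; mL+mR=-64/13621 → advance -1; mR−mL=4176/13621 → turn +1·90°
n=6: pose=(-6,-2,N); sL=1/10, sR=5/32; mL=-1/10, mR=5/32; mL+mR=9/160 → advance +1; mR−mL=41/160 → turn +1·90°
n=7: pose=(-6,-1,W); sL=8/73, sR=8/73; mL=-8/73, mR=8/73; mL+mR=0 → advance +0; mR−mL=16/73 → turn +1·90°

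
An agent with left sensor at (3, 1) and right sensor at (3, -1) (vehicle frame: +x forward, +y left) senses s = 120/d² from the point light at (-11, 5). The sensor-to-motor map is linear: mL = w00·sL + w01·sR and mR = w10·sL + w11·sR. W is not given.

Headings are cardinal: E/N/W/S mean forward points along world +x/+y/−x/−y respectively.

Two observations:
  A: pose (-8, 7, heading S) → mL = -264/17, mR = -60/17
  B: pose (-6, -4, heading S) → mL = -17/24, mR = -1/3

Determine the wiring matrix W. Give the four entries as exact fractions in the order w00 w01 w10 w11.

obs A: pose=(-8,7,S) → sL=120/17, sR=24, mL=-264/17, mR=-60/17
obs B: pose=(-6,-4,S) → sL=2/3, sR=3/4, mL=-17/24, mR=-1/3
sensor matrix S = [[120/17, 24], [2/3, 3/4]]; det S = -182/17
solve [mL_A; mL_B] = S·[w00; w01] and [mR_A; mR_B] = S·[w10; w11]:
  w00 = -1/2, w01 = -1/2, w10 = -1/2, w11 = 0

-1/2 -1/2 -1/2 0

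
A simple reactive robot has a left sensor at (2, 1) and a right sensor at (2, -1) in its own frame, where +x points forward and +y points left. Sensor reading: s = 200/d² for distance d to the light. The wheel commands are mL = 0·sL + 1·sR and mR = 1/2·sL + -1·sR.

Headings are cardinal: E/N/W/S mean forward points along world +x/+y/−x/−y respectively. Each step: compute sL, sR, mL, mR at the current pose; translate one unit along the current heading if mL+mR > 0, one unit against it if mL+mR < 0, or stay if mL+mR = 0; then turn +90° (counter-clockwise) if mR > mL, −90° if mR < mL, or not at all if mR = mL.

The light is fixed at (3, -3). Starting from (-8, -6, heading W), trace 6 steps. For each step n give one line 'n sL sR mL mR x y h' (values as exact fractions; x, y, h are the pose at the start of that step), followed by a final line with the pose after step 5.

0 40/37 200/173 200/173 -3940/6401 -8 -6 W
1 20/17 100/61 100/61 -1090/1037 -9 -6 N
2 200/101 200/109 200/109 -9300/11009 -9 -5 E
3 50/29 5/4 5/4 -45/116 -8 -5 S
4 40/37 200/173 200/173 -3940/6401 -8 -6 W
5 20/17 100/61 100/61 -1090/1037 -9 -6 N
final -9 -5 E

n=0: pose=(-8,-6,W); sL=40/37, sR=200/173; mL=200/173, mR=-3940/6401; mL+mR=20/37 → advance +1; mR−mL=-11340/6401 → turn -1·90°
n=1: pose=(-9,-6,N); sL=20/17, sR=100/61; mL=100/61, mR=-1090/1037; mL+mR=10/17 → advance +1; mR−mL=-2790/1037 → turn -1·90°
n=2: pose=(-9,-5,E); sL=200/101, sR=200/109; mL=200/109, mR=-9300/11009; mL+mR=100/101 → advance +1; mR−mL=-29500/11009 → turn -1·90°
n=3: pose=(-8,-5,S); sL=50/29, sR=5/4; mL=5/4, mR=-45/116; mL+mR=25/29 → advance +1; mR−mL=-95/58 → turn -1·90°
n=4: pose=(-8,-6,W); sL=40/37, sR=200/173; mL=200/173, mR=-3940/6401; mL+mR=20/37 → advance +1; mR−mL=-11340/6401 → turn -1·90°
n=5: pose=(-9,-6,N); sL=20/17, sR=100/61; mL=100/61, mR=-1090/1037; mL+mR=10/17 → advance +1; mR−mL=-2790/1037 → turn -1·90°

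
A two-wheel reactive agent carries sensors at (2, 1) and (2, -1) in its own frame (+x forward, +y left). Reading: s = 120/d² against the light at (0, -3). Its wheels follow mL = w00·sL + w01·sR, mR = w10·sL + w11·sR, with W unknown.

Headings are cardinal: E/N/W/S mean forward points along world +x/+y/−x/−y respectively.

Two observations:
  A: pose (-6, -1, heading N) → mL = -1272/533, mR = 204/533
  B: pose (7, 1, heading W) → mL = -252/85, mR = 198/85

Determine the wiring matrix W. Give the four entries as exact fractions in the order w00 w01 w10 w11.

obs A: pose=(-6,-1,N) → sL=24/13, sR=120/41, mL=-1272/533, mR=204/533
obs B: pose=(7,1,W) → sL=60/17, sR=12/5, mL=-252/85, mR=198/85
sensor matrix S = [[24/13, 120/41], [60/17, 12/5]]; det S = -267264/45305
solve [mL_A; mL_B] = S·[w00; w01] and [mR_A; mR_B] = S·[w10; w11]:
  w00 = -1/2, w01 = -1/2, w10 = 1, w11 = -1/2

-1/2 -1/2 1 -1/2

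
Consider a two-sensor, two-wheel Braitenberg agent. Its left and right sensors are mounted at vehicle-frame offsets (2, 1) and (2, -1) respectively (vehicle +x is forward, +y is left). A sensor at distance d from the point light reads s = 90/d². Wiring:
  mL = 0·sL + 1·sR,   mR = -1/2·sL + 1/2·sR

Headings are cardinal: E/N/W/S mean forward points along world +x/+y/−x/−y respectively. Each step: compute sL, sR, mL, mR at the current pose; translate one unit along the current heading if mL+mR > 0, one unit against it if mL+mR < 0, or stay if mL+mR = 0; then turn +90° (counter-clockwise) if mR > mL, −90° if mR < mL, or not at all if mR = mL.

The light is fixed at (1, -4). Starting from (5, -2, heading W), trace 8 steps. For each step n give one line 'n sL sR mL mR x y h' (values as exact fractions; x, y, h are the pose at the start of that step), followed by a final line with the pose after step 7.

0 18 90/13 90/13 -72/13 5 -2 W
1 9/2 45/16 45/16 -27/32 4 -2 N
2 90/41 90/29 90/29 540/1189 4 -1 E
3 45/13 9 9 36/13 5 -1 S
4 18 90/13 90/13 -72/13 5 -2 W
5 9/2 45/16 45/16 -27/32 4 -2 N
6 90/41 90/29 90/29 540/1189 4 -1 E
7 45/13 9 9 36/13 5 -1 S
final 5 -2 W

n=0: pose=(5,-2,W); sL=18, sR=90/13; mL=90/13, mR=-72/13; mL+mR=18/13 → advance +1; mR−mL=-162/13 → turn -1·90°
n=1: pose=(4,-2,N); sL=9/2, sR=45/16; mL=45/16, mR=-27/32; mL+mR=63/32 → advance +1; mR−mL=-117/32 → turn -1·90°
n=2: pose=(4,-1,E); sL=90/41, sR=90/29; mL=90/29, mR=540/1189; mL+mR=4230/1189 → advance +1; mR−mL=-3150/1189 → turn -1·90°
n=3: pose=(5,-1,S); sL=45/13, sR=9; mL=9, mR=36/13; mL+mR=153/13 → advance +1; mR−mL=-81/13 → turn -1·90°
n=4: pose=(5,-2,W); sL=18, sR=90/13; mL=90/13, mR=-72/13; mL+mR=18/13 → advance +1; mR−mL=-162/13 → turn -1·90°
n=5: pose=(4,-2,N); sL=9/2, sR=45/16; mL=45/16, mR=-27/32; mL+mR=63/32 → advance +1; mR−mL=-117/32 → turn -1·90°
n=6: pose=(4,-1,E); sL=90/41, sR=90/29; mL=90/29, mR=540/1189; mL+mR=4230/1189 → advance +1; mR−mL=-3150/1189 → turn -1·90°
n=7: pose=(5,-1,S); sL=45/13, sR=9; mL=9, mR=36/13; mL+mR=153/13 → advance +1; mR−mL=-81/13 → turn -1·90°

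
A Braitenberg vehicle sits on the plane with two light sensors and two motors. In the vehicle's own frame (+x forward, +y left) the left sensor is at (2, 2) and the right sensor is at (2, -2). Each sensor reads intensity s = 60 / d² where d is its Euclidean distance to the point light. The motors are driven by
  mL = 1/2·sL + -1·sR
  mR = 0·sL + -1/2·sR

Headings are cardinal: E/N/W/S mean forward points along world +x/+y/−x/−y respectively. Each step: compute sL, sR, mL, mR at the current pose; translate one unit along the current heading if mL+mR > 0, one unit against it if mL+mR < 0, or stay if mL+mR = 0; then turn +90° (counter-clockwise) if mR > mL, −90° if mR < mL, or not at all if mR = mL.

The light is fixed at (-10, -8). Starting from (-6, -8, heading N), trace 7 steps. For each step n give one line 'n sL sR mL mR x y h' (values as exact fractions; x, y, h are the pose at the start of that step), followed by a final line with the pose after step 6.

n=0: pose=(-6,-8,N); sL=15/2, sR=3/2; mL=9/4, mR=-3/4; mL+mR=3/2 → advance +1; mR−mL=-3 → turn -1·90°
n=1: pose=(-6,-7,E); sL=4/3, sR=60/37; mL=-106/111, mR=-30/37; mL+mR=-196/111 → advance -1; mR−mL=16/111 → turn +1·90°
n=2: pose=(-7,-7,N); sL=6, sR=30/17; mL=21/17, mR=-15/17; mL+mR=6/17 → advance +1; mR−mL=-36/17 → turn -1·90°
n=3: pose=(-7,-6,E); sL=60/41, sR=12/5; mL=-342/205, mR=-6/5; mL+mR=-588/205 → advance -1; mR−mL=96/205 → turn +1·90°
n=4: pose=(-8,-6,N); sL=15/4, sR=15/8; mL=0, mR=-15/16; mL+mR=-15/16 → advance -1; mR−mL=-15/16 → turn -1·90°
n=5: pose=(-8,-7,E); sL=12/5, sR=60/17; mL=-198/85, mR=-30/17; mL+mR=-348/85 → advance -1; mR−mL=48/85 → turn +1·90°
n=6: pose=(-9,-7,N); sL=6, sR=10/3; mL=-1/3, mR=-5/3; mL+mR=-2 → advance -1; mR−mL=-4/3 → turn -1·90°

0 15/2 3/2 9/4 -3/4 -6 -8 N
1 4/3 60/37 -106/111 -30/37 -6 -7 E
2 6 30/17 21/17 -15/17 -7 -7 N
3 60/41 12/5 -342/205 -6/5 -7 -6 E
4 15/4 15/8 0 -15/16 -8 -6 N
5 12/5 60/17 -198/85 -30/17 -8 -7 E
6 6 10/3 -1/3 -5/3 -9 -7 N
final -9 -8 E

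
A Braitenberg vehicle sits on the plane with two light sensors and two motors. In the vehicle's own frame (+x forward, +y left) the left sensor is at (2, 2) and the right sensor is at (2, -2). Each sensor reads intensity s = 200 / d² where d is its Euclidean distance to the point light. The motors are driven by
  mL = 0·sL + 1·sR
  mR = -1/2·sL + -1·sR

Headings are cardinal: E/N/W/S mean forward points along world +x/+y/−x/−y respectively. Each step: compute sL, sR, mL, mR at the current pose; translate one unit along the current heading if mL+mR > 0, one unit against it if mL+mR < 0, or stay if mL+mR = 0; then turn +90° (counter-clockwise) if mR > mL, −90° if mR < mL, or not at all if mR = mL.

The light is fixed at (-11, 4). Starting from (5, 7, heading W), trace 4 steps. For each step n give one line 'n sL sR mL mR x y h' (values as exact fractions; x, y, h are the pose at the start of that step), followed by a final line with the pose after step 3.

n=0: pose=(5,7,W); sL=200/197, sR=200/221; mL=200/221, mR=-61500/43537; mL+mR=-100/197 → advance -1; mR−mL=-100900/43537 → turn -1·90°
n=1: pose=(6,7,N); sL=4/5, sR=100/193; mL=100/193, mR=-886/965; mL+mR=-2/5 → advance -1; mR−mL=-1386/965 → turn -1·90°
n=2: pose=(6,6,E); sL=200/377, sR=200/361; mL=200/361, mR=-111500/136097; mL+mR=-100/377 → advance -1; mR−mL=-186900/136097 → turn -1·90°
n=3: pose=(5,6,S); sL=50/81, sR=50/49; mL=50/49, mR=-5275/3969; mL+mR=-25/81 → advance -1; mR−mL=-9325/3969 → turn -1·90°

0 200/197 200/221 200/221 -61500/43537 5 7 W
1 4/5 100/193 100/193 -886/965 6 7 N
2 200/377 200/361 200/361 -111500/136097 6 6 E
3 50/81 50/49 50/49 -5275/3969 5 6 S
final 5 7 W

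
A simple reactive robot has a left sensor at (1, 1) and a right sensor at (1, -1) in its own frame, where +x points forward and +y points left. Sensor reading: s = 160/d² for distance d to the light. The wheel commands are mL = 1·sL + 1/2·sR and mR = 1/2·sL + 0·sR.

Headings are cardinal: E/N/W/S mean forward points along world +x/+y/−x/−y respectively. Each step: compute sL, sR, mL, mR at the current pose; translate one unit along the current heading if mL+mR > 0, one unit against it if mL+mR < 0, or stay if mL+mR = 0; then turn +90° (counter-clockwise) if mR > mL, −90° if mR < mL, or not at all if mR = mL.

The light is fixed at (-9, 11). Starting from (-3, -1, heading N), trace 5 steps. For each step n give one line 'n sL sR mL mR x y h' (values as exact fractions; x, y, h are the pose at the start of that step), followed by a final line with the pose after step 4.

0 80/73 16/17 1944/1241 40/73 -3 -1 N
1 160/149 160/193 42800/28757 80/149 -3 0 E
2 10/13 8/9 142/117 5/13 -2 0 S
3 32/41 160/157 8304/6437 16/41 -2 -1 W
4 80/73 16/17 1944/1241 40/73 -3 -1 N
final -3 0 E

n=0: pose=(-3,-1,N); sL=80/73, sR=16/17; mL=1944/1241, mR=40/73; mL+mR=2624/1241 → advance +1; mR−mL=-1264/1241 → turn -1·90°
n=1: pose=(-3,0,E); sL=160/149, sR=160/193; mL=42800/28757, mR=80/149; mL+mR=58240/28757 → advance +1; mR−mL=-27360/28757 → turn -1·90°
n=2: pose=(-2,0,S); sL=10/13, sR=8/9; mL=142/117, mR=5/13; mL+mR=187/117 → advance +1; mR−mL=-97/117 → turn -1·90°
n=3: pose=(-2,-1,W); sL=32/41, sR=160/157; mL=8304/6437, mR=16/41; mL+mR=10816/6437 → advance +1; mR−mL=-5792/6437 → turn -1·90°
n=4: pose=(-3,-1,N); sL=80/73, sR=16/17; mL=1944/1241, mR=40/73; mL+mR=2624/1241 → advance +1; mR−mL=-1264/1241 → turn -1·90°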